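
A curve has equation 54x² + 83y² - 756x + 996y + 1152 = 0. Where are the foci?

(7 - √29, -6) and (7 + √29, -6)

Collect terms: 54(x² - 14x) + 83(y² + 12y) = -1152
54(x - 7)² + 83(y + 6)² = -1152 + 2646 + 2988 = 4482
Divide by 4482: (x - 7)²/83 + (y + 6)²/54 = 1
Ellipse, center (7, -6), major axis horizontal; a² = 83, b² = 54.
c² = a² - b² = 83 - 54 = 29, so c = √29.
Foci lie on the horizontal axis through the center: (h ± c, k).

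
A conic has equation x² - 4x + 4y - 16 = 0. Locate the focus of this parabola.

Only x is squared. Complete the square in x: (x - 2)² = -4(y - 5).
Vertex (2, 5); 4p = -4 so p = -1. Opens down.
Focus is p units from the vertex along the axis: (h, k + p).

(2, 4)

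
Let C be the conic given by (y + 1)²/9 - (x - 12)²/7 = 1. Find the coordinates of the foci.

(12, -5) and (12, 3)

Center (12, -1). The positive term is the y-term, so the transverse axis is vertical; a² = 9, b² = 7.
c² = a² + b² = 9 + 7 = 16, so c = 4.
Foci lie on the vertical axis through the center: (h, k ± c).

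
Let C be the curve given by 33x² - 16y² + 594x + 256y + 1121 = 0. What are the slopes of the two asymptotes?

√33/4 and -√33/4

33(x² + 18x) -16(y² - 16y) = -1121
Complete the square: 33(x + 9)² -16(y - 8)² = -1121 + 2673 - 1024 = 528
Divide by 528: (x + 9)²/16 - (y - 8)²/33 = 1
Hyperbola, center (-9, 8), transverse axis horizontal; a² = 16, b² = 33.
For a horizontal hyperbola the asymptotes have slope ±b/a.
Here that is ±√33/4.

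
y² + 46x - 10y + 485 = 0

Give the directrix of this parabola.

Only y is squared. Complete the square in y: (y - 5)² = -46(x + 10).
Vertex (-10, 5); 4p = -46 so p = -23/2. Opens left.
Directrix is the vertical line x = h − p = -10 − (-23/2) = 3/2.

x = 3/2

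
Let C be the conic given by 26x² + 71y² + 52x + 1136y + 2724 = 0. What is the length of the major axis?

26(x² + 2x) + 71(y² + 16y) = -2724
Completing the square gives 26(x + 1)² + 71(y + 8)² = -2724 + 26 + 4544 = 1846.
Divide through by 1846 to get (x + 1)²/71 + (y + 8)²/26 = 1.
Ellipse, center (-1, -8), major axis horizontal; a² = 71, b² = 26.
a² = 71 so a = √71; the major axis has length 2a = 2√71.

2√71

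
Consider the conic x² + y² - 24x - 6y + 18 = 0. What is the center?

(12, 3)

Rearranging, (x² - 24x) + (y² - 6y) = -18.
(x - 12)² + (y - 3)² = -18 + 144 + 9 = 135
So (x - 12)² + (y - 3)² = 135.
Circle centered at (12, 3) with r² = 135.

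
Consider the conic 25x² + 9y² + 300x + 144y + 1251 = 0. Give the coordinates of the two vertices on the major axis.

(-6, -13) and (-6, -3)

Group: 25(x² + 12x) + 9(y² + 16y) = -1251
Completing the square gives 25(x + 6)² + 9(y + 8)² = -1251 + 900 + 576 = 225.
Divide through by 225 to get (x + 6)²/9 + (y + 8)²/25 = 1.
Ellipse, center (-6, -8), major axis vertical; a² = 25, b² = 9.
a = 5. Vertices at (h, k ± a).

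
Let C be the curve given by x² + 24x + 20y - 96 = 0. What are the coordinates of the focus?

Only x is squared. Complete the square in x: (x + 12)² = -20(y - 12).
Vertex (-12, 12); 4p = -20 so p = -5. Opens down.
Focus is p units from the vertex along the axis: (h, k + p).

(-12, 7)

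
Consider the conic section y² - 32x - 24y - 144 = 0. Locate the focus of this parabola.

Only y is squared. Complete the square in y: (y - 12)² = 32(x + 9).
Vertex (-9, 12); 4p = 32 so p = 8. Opens right.
Focus is p units from the vertex along the axis: (h + p, k).

(-1, 12)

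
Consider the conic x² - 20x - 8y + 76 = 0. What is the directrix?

y = -5

Only x is squared. Complete the square in x: (x - 10)² = 8(y + 3).
Vertex (10, -3); 4p = 8 so p = 2. Opens up.
Directrix is the horizontal line y = k − p = -3 − (2) = -5.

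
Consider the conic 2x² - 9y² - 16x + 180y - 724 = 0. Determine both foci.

(4, 10 - 2√22) and (4, 10 + 2√22)

2(x² - 8x) -9(y² - 20y) = 724
2(x - 4)² -9(y - 10)² = 724 + 32 - 900 = -144
Dividing both sides by -144: (y - 10)²/16 - (x - 4)²/72 = 1
Hyperbola, center (4, 10), transverse axis vertical; a² = 16, b² = 72.
c² = a² + b² = 16 + 72 = 88, so c = 2√22.
Foci lie on the vertical axis through the center: (h, k ± c).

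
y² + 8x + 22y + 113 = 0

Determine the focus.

(-1, -11)

Only y is squared. Complete the square in y: (y + 11)² = -8(x - 1).
Vertex (1, -11); 4p = -8 so p = -2. Opens left.
Focus is p units from the vertex along the axis: (h + p, k).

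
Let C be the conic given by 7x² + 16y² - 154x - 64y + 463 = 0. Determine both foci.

Group: 7(x² - 22x) + 16(y² - 4y) = -463
Complete the square in x and y: 7(x - 11)² + 16(y - 2)² = -463 + 847 + 64 = 448
Divide through by 448 to get (x - 11)²/64 + (y - 2)²/28 = 1.
Ellipse, center (11, 2), major axis horizontal; a² = 64, b² = 28.
c² = a² - b² = 64 - 28 = 36, so c = 6.
Foci lie on the horizontal axis through the center: (h ± c, k).

(5, 2) and (17, 2)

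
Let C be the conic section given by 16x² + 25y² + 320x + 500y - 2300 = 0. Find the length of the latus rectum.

Group: 16(x² + 20x) + 25(y² + 20y) = 2300
Complete the square in x and y: 16(x + 10)² + 25(y + 10)² = 2300 + 1600 + 2500 = 6400
Divide by 6400: (x + 10)²/400 + (y + 10)²/256 = 1
Ellipse, center (-10, -10), major axis horizontal; a² = 400, b² = 256.
Latus rectum length = 2b²/a = 2·256/20 = 128/5.

128/5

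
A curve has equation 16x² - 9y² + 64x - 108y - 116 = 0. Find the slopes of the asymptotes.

4/3 and -4/3

Collect terms: 16(x² + 4x) -9(y² + 12y) = 116
Complete the square: 16(x + 2)² -9(y + 6)² = 116 + 64 - 324 = -144
Divide through by -144 to get (y + 6)²/16 - (x + 2)²/9 = 1.
Hyperbola, center (-2, -6), transverse axis vertical; a² = 16, b² = 9.
For a vertical hyperbola the asymptotes have slope ±a/b.
Here that is ±4/3.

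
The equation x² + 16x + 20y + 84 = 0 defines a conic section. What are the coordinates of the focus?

Only x is squared. Complete the square in x: (x + 8)² = -20(y + 1).
Vertex (-8, -1); 4p = -20 so p = -5. Opens down.
Focus is p units from the vertex along the axis: (h, k + p).

(-8, -6)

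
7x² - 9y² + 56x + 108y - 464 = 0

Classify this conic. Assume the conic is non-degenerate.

hyperbola

No xy term. Coefficients of x² and y² are A = 7, C = -9.
A and C have opposite signs ⇒ hyperbola.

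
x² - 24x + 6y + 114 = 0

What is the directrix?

y = 13/2

Only x is squared. Complete the square in x: (x - 12)² = -6(y - 5).
Vertex (12, 5); 4p = -6 so p = -3/2. Opens down.
Directrix is the horizontal line y = k − p = 5 − (-3/2) = 13/2.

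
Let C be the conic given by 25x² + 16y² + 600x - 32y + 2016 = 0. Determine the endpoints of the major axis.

(-12, -9) and (-12, 11)

Group: 25(x² + 24x) + 16(y² - 2y) = -2016
25(x + 12)² + 16(y - 1)² = -2016 + 3600 + 16 = 1600
Dividing both sides by 1600: (x + 12)²/64 + (y - 1)²/100 = 1
Ellipse, center (-12, 1), major axis vertical; a² = 100, b² = 64.
a = 10. Vertices at (h, k ± a).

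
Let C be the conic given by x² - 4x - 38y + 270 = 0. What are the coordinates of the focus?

Only x is squared. Complete the square in x: (x - 2)² = 38(y - 7).
Vertex (2, 7); 4p = 38 so p = 19/2. Opens up.
Focus is p units from the vertex along the axis: (h, k + p).

(2, 33/2)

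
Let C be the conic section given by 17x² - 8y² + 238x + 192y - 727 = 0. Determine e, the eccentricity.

Collect terms: 17(x² + 14x) -8(y² - 24y) = 727
Completing the square gives 17(x + 7)² -8(y - 12)² = 727 + 833 - 1152 = 408.
Divide by 408: (x + 7)²/24 - (y - 12)²/51 = 1
Hyperbola, center (-7, 12), transverse axis horizontal; a² = 24, b² = 51.
c² = a² + b² = 75, so c = 5√3.
e = c/a = 5√3/2√6 = 5√2/4.

e = 5√2/4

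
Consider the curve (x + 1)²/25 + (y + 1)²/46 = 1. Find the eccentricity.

Center (-1, -1). The larger denominator 46 sits under the y-term, so the major axis is vertical; a² = 46, b² = 25.
c² = a² - b² = 21, so c = √21.
e = c/a = √21/√46 = √966/46.

e = √966/46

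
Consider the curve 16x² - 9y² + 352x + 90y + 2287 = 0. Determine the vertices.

Group: 16(x² + 22x) -9(y² - 10y) = -2287
16(x + 11)² -9(y - 5)² = -2287 + 1936 - 225 = -576
Divide by -576: (y - 5)²/64 - (x + 11)²/36 = 1
Hyperbola, center (-11, 5), transverse axis vertical; a² = 64, b² = 36.
a = 8. Vertices at (h, k ± a).

(-11, -3) and (-11, 13)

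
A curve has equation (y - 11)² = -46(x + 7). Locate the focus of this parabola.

(-37/2, 11)

Vertex (-7, 11); 4p = -46 so p = -23/2. Opens left.
Focus is p units from the vertex along the axis: (h + p, k).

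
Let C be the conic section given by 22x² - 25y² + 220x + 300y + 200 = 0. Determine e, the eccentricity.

e = √1034/22

Collect terms: 22(x² + 10x) -25(y² - 12y) = -200
Complete the square: 22(x + 5)² -25(y - 6)² = -200 + 550 - 900 = -550
Dividing both sides by -550: (y - 6)²/22 - (x + 5)²/25 = 1
Hyperbola, center (-5, 6), transverse axis vertical; a² = 22, b² = 25.
c² = a² + b² = 47, so c = √47.
e = c/a = √47/√22 = √1034/22.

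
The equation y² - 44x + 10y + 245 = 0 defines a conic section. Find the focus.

(16, -5)

Only y is squared. Complete the square in y: (y + 5)² = 44(x - 5).
Vertex (5, -5); 4p = 44 so p = 11. Opens right.
Focus is p units from the vertex along the axis: (h + p, k).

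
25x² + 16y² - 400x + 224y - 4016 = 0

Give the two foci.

(8, -19) and (8, 5)

Collect terms: 25(x² - 16x) + 16(y² + 14y) = 4016
Completing the square gives 25(x - 8)² + 16(y + 7)² = 4016 + 1600 + 784 = 6400.
Divide through by 6400 to get (x - 8)²/256 + (y + 7)²/400 = 1.
Ellipse, center (8, -7), major axis vertical; a² = 400, b² = 256.
c² = a² - b² = 400 - 256 = 144, so c = 12.
Foci lie on the vertical axis through the center: (h, k ± c).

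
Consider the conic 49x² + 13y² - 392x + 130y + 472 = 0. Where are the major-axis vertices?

(4, -12) and (4, 2)

Group the x- and y-terms: 49(x² - 8x) + 13(y² + 10y) = -472
49(x - 4)² + 13(y + 5)² = -472 + 784 + 325 = 637
Dividing both sides by 637: (x - 4)²/13 + (y + 5)²/49 = 1
Ellipse, center (4, -5), major axis vertical; a² = 49, b² = 13.
a = 7. Vertices at (h, k ± a).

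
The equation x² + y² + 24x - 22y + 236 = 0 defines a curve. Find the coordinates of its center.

(-12, 11)

(x² + 24x) + (y² - 22y) = -236
Completing the square gives (x + 12)² + (y - 11)² = -236 + 144 + 121 = 29.
So (x + 12)² + (y - 11)² = 29.
Circle centered at (-12, 11) with r² = 29.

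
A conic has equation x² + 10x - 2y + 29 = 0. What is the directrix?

y = 3/2

Only x is squared. Complete the square in x: (x + 5)² = 2(y - 2).
Vertex (-5, 2); 4p = 2 so p = 1/2. Opens up.
Directrix is the horizontal line y = k − p = 2 − (1/2) = 3/2.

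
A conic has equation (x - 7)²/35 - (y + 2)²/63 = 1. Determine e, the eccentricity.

e = √70/5

Center (7, -2). The positive term is the x-term, so the transverse axis is horizontal; a² = 35, b² = 63.
c² = a² + b² = 98, so c = 7√2.
e = c/a = 7√2/√35 = √70/5.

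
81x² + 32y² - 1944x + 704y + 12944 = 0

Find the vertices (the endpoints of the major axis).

(12, -20) and (12, -2)

Group: 81(x² - 24x) + 32(y² + 22y) = -12944
Completing the square gives 81(x - 12)² + 32(y + 11)² = -12944 + 11664 + 3872 = 2592.
Divide by 2592: (x - 12)²/32 + (y + 11)²/81 = 1
Ellipse, center (12, -11), major axis vertical; a² = 81, b² = 32.
a = 9. Vertices at (h, k ± a).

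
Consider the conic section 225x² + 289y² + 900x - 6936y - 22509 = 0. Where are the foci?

Group the x- and y-terms: 225(x² + 4x) + 289(y² - 24y) = 22509
Complete the square in x and y: 225(x + 2)² + 289(y - 12)² = 22509 + 900 + 41616 = 65025
Divide through by 65025 to get (x + 2)²/289 + (y - 12)²/225 = 1.
Ellipse, center (-2, 12), major axis horizontal; a² = 289, b² = 225.
c² = a² - b² = 289 - 225 = 64, so c = 8.
Foci lie on the horizontal axis through the center: (h ± c, k).

(-10, 12) and (6, 12)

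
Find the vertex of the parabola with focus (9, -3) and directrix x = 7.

The vertex is the midpoint between the focus and the directrix along the axis of symmetry.
Axis is horizontal (directrix is vertical). Vertex x-coordinate = (9 + 7)/2 = 8; y-coordinate = -3.

(8, -3)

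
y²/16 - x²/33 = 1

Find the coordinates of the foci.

Center (0, 0). The positive term is the y-term, so the transverse axis is vertical; a² = 16, b² = 33.
c² = a² + b² = 16 + 33 = 49, so c = 7.
Foci lie on the vertical axis through the center: (h, k ± c).

(0, -7) and (0, 7)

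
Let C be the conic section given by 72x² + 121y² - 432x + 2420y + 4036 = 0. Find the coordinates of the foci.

Rearranging, 72(x² - 6x) + 121(y² + 20y) = -4036.
72(x - 3)² + 121(y + 10)² = -4036 + 648 + 12100 = 8712
Divide by 8712: (x - 3)²/121 + (y + 10)²/72 = 1
Ellipse, center (3, -10), major axis horizontal; a² = 121, b² = 72.
c² = a² - b² = 121 - 72 = 49, so c = 7.
Foci lie on the horizontal axis through the center: (h ± c, k).

(-4, -10) and (10, -10)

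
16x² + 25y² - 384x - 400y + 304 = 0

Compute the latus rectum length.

Group: 16(x² - 24x) + 25(y² - 16y) = -304
Complete the square in x and y: 16(x - 12)² + 25(y - 8)² = -304 + 2304 + 1600 = 3600
Dividing both sides by 3600: (x - 12)²/225 + (y - 8)²/144 = 1
Ellipse, center (12, 8), major axis horizontal; a² = 225, b² = 144.
Latus rectum length = 2b²/a = 2·144/15 = 96/5.

96/5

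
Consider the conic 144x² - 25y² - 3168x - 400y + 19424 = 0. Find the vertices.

(11, -20) and (11, 4)

Group the x- and y-terms: 144(x² - 22x) -25(y² + 16y) = -19424
Complete the square: 144(x - 11)² -25(y + 8)² = -19424 + 17424 - 1600 = -3600
Dividing both sides by -3600: (y + 8)²/144 - (x - 11)²/25 = 1
Hyperbola, center (11, -8), transverse axis vertical; a² = 144, b² = 25.
a = 12. Vertices at (h, k ± a).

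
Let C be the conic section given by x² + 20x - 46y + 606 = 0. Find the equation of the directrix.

y = -1/2

Only x is squared. Complete the square in x: (x + 10)² = 46(y - 11).
Vertex (-10, 11); 4p = 46 so p = 23/2. Opens up.
Directrix is the horizontal line y = k − p = 11 − (23/2) = -1/2.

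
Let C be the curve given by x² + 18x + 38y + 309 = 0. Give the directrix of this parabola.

Only x is squared. Complete the square in x: (x + 9)² = -38(y + 6).
Vertex (-9, -6); 4p = -38 so p = -19/2. Opens down.
Directrix is the horizontal line y = k − p = -6 − (-19/2) = 7/2.

y = 7/2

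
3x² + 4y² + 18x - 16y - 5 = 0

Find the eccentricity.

e = 1/2

Group: 3(x² + 6x) + 4(y² - 4y) = 5
Completing the square gives 3(x + 3)² + 4(y - 2)² = 5 + 27 + 16 = 48.
Divide by 48: (x + 3)²/16 + (y - 2)²/12 = 1
Ellipse, center (-3, 2), major axis horizontal; a² = 16, b² = 12.
c² = a² - b² = 4, so c = 2.
e = c/a = 2/4 = 1/2.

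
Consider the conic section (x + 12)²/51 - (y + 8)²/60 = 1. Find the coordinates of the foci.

Center (-12, -8). The positive term is the x-term, so the transverse axis is horizontal; a² = 51, b² = 60.
c² = a² + b² = 51 + 60 = 111, so c = √111.
Foci lie on the horizontal axis through the center: (h ± c, k).

(-12 - √111, -8) and (-12 + √111, -8)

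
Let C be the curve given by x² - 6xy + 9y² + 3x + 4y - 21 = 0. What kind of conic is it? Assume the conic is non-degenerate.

A = 1, B = -6, C = 9.
Discriminant B² − 4AC = (-6)² − 4·1·9 = 0.
B² − 4AC = 0 ⇒ parabola.

parabola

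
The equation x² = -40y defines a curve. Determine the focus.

Vertex (0, 0); 4p = -40 so p = -10. Opens down.
Focus is p units from the vertex along the axis: (h, k + p).

(0, -10)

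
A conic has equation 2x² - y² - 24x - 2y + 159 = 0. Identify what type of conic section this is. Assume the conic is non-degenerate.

hyperbola

No xy term. Coefficients of x² and y² are A = 2, C = -1.
A and C have opposite signs ⇒ hyperbola.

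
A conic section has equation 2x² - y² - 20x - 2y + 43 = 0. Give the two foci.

(2, -1) and (8, -1)

Rearranging, 2(x² - 10x) -(y² + 2y) = -43.
2(x - 5)² -(y + 1)² = -43 + 50 - 1 = 6
Divide through by 6 to get (x - 5)²/3 - (y + 1)²/6 = 1.
Hyperbola, center (5, -1), transverse axis horizontal; a² = 3, b² = 6.
c² = a² + b² = 3 + 6 = 9, so c = 3.
Foci lie on the horizontal axis through the center: (h ± c, k).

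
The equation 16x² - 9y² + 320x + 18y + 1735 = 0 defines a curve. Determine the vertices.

Collect terms: 16(x² + 20x) -9(y² - 2y) = -1735
Complete the square: 16(x + 10)² -9(y - 1)² = -1735 + 1600 - 9 = -144
Divide by -144: (y - 1)²/16 - (x + 10)²/9 = 1
Hyperbola, center (-10, 1), transverse axis vertical; a² = 16, b² = 9.
a = 4. Vertices at (h, k ± a).

(-10, -3) and (-10, 5)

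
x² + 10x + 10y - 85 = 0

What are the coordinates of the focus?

Only x is squared. Complete the square in x: (x + 5)² = -10(y - 11).
Vertex (-5, 11); 4p = -10 so p = -5/2. Opens down.
Focus is p units from the vertex along the axis: (h, k + p).

(-5, 17/2)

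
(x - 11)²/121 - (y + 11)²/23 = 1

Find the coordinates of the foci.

(-1, -11) and (23, -11)

Center (11, -11). The positive term is the x-term, so the transverse axis is horizontal; a² = 121, b² = 23.
c² = a² + b² = 121 + 23 = 144, so c = 12.
Foci lie on the horizontal axis through the center: (h ± c, k).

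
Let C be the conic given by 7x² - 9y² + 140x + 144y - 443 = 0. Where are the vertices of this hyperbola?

(-19, 8) and (-1, 8)

Collect terms: 7(x² + 20x) -9(y² - 16y) = 443
Completing the square gives 7(x + 10)² -9(y - 8)² = 443 + 700 - 576 = 567.
Divide through by 567 to get (x + 10)²/81 - (y - 8)²/63 = 1.
Hyperbola, center (-10, 8), transverse axis horizontal; a² = 81, b² = 63.
a = 9. Vertices at (h ± a, k).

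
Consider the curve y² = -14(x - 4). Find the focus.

(1/2, 0)

Vertex (4, 0); 4p = -14 so p = -7/2. Opens left.
Focus is p units from the vertex along the axis: (h + p, k).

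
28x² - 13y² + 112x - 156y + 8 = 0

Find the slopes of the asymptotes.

Group: 28(x² + 4x) -13(y² + 12y) = -8
Complete the square: 28(x + 2)² -13(y + 6)² = -8 + 112 - 468 = -364
Divide through by -364 to get (y + 6)²/28 - (x + 2)²/13 = 1.
Hyperbola, center (-2, -6), transverse axis vertical; a² = 28, b² = 13.
For a vertical hyperbola the asymptotes have slope ±a/b.
Here that is ±2√7/√13 = ±2√91/13.

2√91/13 and -2√91/13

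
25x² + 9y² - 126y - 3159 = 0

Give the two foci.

(0, -9) and (0, 23)

Group the x- and y-terms: 25x² + 9(y² - 14y) = 3159
Complete the square: 25x² + 9(y - 7)² = 3159 + 0 + 441 = 3600
Divide by 3600: x²/144 + (y - 7)²/400 = 1
Ellipse, center (0, 7), major axis vertical; a² = 400, b² = 144.
c² = a² - b² = 400 - 144 = 256, so c = 16.
Foci lie on the vertical axis through the center: (h, k ± c).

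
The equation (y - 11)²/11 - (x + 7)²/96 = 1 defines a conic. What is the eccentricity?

Center (-7, 11). The positive term is the y-term, so the transverse axis is vertical; a² = 11, b² = 96.
c² = a² + b² = 107, so c = √107.
e = c/a = √107/√11 = √1177/11.

e = √1177/11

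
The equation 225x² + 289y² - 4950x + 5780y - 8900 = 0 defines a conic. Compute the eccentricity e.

225(x² - 22x) + 289(y² + 20y) = 8900
Complete the square in x and y: 225(x - 11)² + 289(y + 10)² = 8900 + 27225 + 28900 = 65025
Divide through by 65025 to get (x - 11)²/289 + (y + 10)²/225 = 1.
Ellipse, center (11, -10), major axis horizontal; a² = 289, b² = 225.
c² = a² - b² = 64, so c = 8.
e = c/a = 8/17.

e = 8/17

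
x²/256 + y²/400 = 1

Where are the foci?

Center (0, 0). The larger denominator 400 sits under the y-term, so the major axis is vertical; a² = 400, b² = 256.
c² = a² - b² = 400 - 256 = 144, so c = 12.
Foci lie on the vertical axis through the center: (h, k ± c).

(0, -12) and (0, 12)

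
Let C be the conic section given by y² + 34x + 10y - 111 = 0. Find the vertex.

(4, -5)

Only y is squared. Complete the square in y: (y + 5)² = -34(x - 4).
Vertex (4, -5); 4p = -34 so p = -17/2. Opens left.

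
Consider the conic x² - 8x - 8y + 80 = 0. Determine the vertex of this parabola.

(4, 8)

Only x is squared. Complete the square in x: (x - 4)² = 8(y - 8).
Vertex (4, 8); 4p = 8 so p = 2. Opens up.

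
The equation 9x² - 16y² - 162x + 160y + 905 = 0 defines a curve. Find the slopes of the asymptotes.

3/4 and -3/4

9(x² - 18x) -16(y² - 10y) = -905
Complete the square: 9(x - 9)² -16(y - 5)² = -905 + 729 - 400 = -576
Divide through by -576 to get (y - 5)²/36 - (x - 9)²/64 = 1.
Hyperbola, center (9, 5), transverse axis vertical; a² = 36, b² = 64.
For a vertical hyperbola the asymptotes have slope ±a/b.
Here that is ±6/8 = ±3/4.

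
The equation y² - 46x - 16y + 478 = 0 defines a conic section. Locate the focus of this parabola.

Only y is squared. Complete the square in y: (y - 8)² = 46(x - 9).
Vertex (9, 8); 4p = 46 so p = 23/2. Opens right.
Focus is p units from the vertex along the axis: (h + p, k).

(41/2, 8)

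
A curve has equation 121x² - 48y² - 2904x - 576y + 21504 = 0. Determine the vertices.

(12, -17) and (12, 5)

Rearranging, 121(x² - 24x) -48(y² + 12y) = -21504.
Complete the square in x and y: 121(x - 12)² -48(y + 6)² = -21504 + 17424 - 1728 = -5808
Divide by -5808: (y + 6)²/121 - (x - 12)²/48 = 1
Hyperbola, center (12, -6), transverse axis vertical; a² = 121, b² = 48.
a = 11. Vertices at (h, k ± a).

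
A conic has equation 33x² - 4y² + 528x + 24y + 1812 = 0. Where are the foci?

Group the x- and y-terms: 33(x² + 16x) -4(y² - 6y) = -1812
33(x + 8)² -4(y - 3)² = -1812 + 2112 - 36 = 264
Dividing both sides by 264: (x + 8)²/8 - (y - 3)²/66 = 1
Hyperbola, center (-8, 3), transverse axis horizontal; a² = 8, b² = 66.
c² = a² + b² = 8 + 66 = 74, so c = √74.
Foci lie on the horizontal axis through the center: (h ± c, k).

(-8 - √74, 3) and (-8 + √74, 3)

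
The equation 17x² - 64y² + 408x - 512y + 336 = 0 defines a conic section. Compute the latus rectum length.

Collect terms: 17(x² + 24x) -64(y² + 8y) = -336
Complete the square in x and y: 17(x + 12)² -64(y + 4)² = -336 + 2448 - 1024 = 1088
Divide through by 1088 to get (x + 12)²/64 - (y + 4)²/17 = 1.
Hyperbola, center (-12, -4), transverse axis horizontal; a² = 64, b² = 17.
Latus rectum length = 2b²/a = 2·17/8 = 17/4.

17/4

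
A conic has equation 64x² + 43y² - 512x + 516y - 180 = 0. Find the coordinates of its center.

Collect terms: 64(x² - 8x) + 43(y² + 12y) = 180
Completing the square gives 64(x - 4)² + 43(y + 6)² = 180 + 1024 + 1548 = 2752.
Dividing both sides by 2752: (x - 4)²/43 + (y + 6)²/64 = 1
Ellipse with center (4, -6).

(4, -6)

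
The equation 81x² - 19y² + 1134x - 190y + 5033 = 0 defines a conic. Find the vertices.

Group: 81(x² + 14x) -19(y² + 10y) = -5033
Complete the square: 81(x + 7)² -19(y + 5)² = -5033 + 3969 - 475 = -1539
Divide by -1539: (y + 5)²/81 - (x + 7)²/19 = 1
Hyperbola, center (-7, -5), transverse axis vertical; a² = 81, b² = 19.
a = 9. Vertices at (h, k ± a).

(-7, -14) and (-7, 4)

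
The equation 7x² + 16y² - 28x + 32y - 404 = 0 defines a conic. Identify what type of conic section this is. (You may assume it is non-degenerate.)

ellipse

No xy term. Coefficients of x² and y² are A = 7, C = 16.
A and C have the same sign but A ≠ C ⇒ ellipse.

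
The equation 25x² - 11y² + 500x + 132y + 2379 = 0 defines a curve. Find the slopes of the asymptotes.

5√11/11 and -5√11/11

Group: 25(x² + 20x) -11(y² - 12y) = -2379
Complete the square: 25(x + 10)² -11(y - 6)² = -2379 + 2500 - 396 = -275
Divide by -275: (y - 6)²/25 - (x + 10)²/11 = 1
Hyperbola, center (-10, 6), transverse axis vertical; a² = 25, b² = 11.
For a vertical hyperbola the asymptotes have slope ±a/b.
Here that is ±5/√11 = ±5√11/11.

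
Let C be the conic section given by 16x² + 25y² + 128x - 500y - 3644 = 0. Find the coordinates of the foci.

(-16, 10) and (8, 10)

Rearranging, 16(x² + 8x) + 25(y² - 20y) = 3644.
16(x + 4)² + 25(y - 10)² = 3644 + 256 + 2500 = 6400
Divide through by 6400 to get (x + 4)²/400 + (y - 10)²/256 = 1.
Ellipse, center (-4, 10), major axis horizontal; a² = 400, b² = 256.
c² = a² - b² = 400 - 256 = 144, so c = 12.
Foci lie on the horizontal axis through the center: (h ± c, k).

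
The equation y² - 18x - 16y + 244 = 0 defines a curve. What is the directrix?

Only y is squared. Complete the square in y: (y - 8)² = 18(x - 10).
Vertex (10, 8); 4p = 18 so p = 9/2. Opens right.
Directrix is the vertical line x = h − p = 10 − (9/2) = 11/2.

x = 11/2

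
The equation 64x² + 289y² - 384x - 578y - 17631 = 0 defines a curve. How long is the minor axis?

16

64(x² - 6x) + 289(y² - 2y) = 17631
Complete the square in x and y: 64(x - 3)² + 289(y - 1)² = 17631 + 576 + 289 = 18496
Dividing both sides by 18496: (x - 3)²/289 + (y - 1)²/64 = 1
Ellipse, center (3, 1), major axis horizontal; a² = 289, b² = 64.
b² = 64 so b = 8; the minor axis has length 2b = 16.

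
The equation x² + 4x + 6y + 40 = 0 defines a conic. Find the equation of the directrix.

y = -9/2

Only x is squared. Complete the square in x: (x + 2)² = -6(y + 6).
Vertex (-2, -6); 4p = -6 so p = -3/2. Opens down.
Directrix is the horizontal line y = k − p = -6 − (-3/2) = -9/2.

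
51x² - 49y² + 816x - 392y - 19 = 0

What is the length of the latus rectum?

51(x² + 16x) -49(y² + 8y) = 19
Completing the square gives 51(x + 8)² -49(y + 4)² = 19 + 3264 - 784 = 2499.
Divide through by 2499 to get (x + 8)²/49 - (y + 4)²/51 = 1.
Hyperbola, center (-8, -4), transverse axis horizontal; a² = 49, b² = 51.
Latus rectum length = 2b²/a = 2·51/7 = 102/7.

102/7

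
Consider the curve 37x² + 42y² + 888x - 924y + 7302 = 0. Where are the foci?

Collect terms: 37(x² + 24x) + 42(y² - 22y) = -7302
37(x + 12)² + 42(y - 11)² = -7302 + 5328 + 5082 = 3108
Divide through by 3108 to get (x + 12)²/84 + (y - 11)²/74 = 1.
Ellipse, center (-12, 11), major axis horizontal; a² = 84, b² = 74.
c² = a² - b² = 84 - 74 = 10, so c = √10.
Foci lie on the horizontal axis through the center: (h ± c, k).

(-12 - √10, 11) and (-12 + √10, 11)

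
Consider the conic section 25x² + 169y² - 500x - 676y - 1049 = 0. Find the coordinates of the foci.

Group: 25(x² - 20x) + 169(y² - 4y) = 1049
Completing the square gives 25(x - 10)² + 169(y - 2)² = 1049 + 2500 + 676 = 4225.
Divide through by 4225 to get (x - 10)²/169 + (y - 2)²/25 = 1.
Ellipse, center (10, 2), major axis horizontal; a² = 169, b² = 25.
c² = a² - b² = 169 - 25 = 144, so c = 12.
Foci lie on the horizontal axis through the center: (h ± c, k).

(-2, 2) and (22, 2)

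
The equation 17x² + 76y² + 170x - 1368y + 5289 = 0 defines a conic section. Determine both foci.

17(x² + 10x) + 76(y² - 18y) = -5289
Complete the square in x and y: 17(x + 5)² + 76(y - 9)² = -5289 + 425 + 6156 = 1292
Divide through by 1292 to get (x + 5)²/76 + (y - 9)²/17 = 1.
Ellipse, center (-5, 9), major axis horizontal; a² = 76, b² = 17.
c² = a² - b² = 76 - 17 = 59, so c = √59.
Foci lie on the horizontal axis through the center: (h ± c, k).

(-5 - √59, 9) and (-5 + √59, 9)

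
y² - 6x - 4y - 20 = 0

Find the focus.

(-5/2, 2)

Only y is squared. Complete the square in y: (y - 2)² = 6(x + 4).
Vertex (-4, 2); 4p = 6 so p = 3/2. Opens right.
Focus is p units from the vertex along the axis: (h + p, k).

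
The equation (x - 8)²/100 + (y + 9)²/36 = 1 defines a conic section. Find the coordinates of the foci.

Center (8, -9). The larger denominator 100 sits under the x-term, so the major axis is horizontal; a² = 100, b² = 36.
c² = a² - b² = 100 - 36 = 64, so c = 8.
Foci lie on the horizontal axis through the center: (h ± c, k).

(0, -9) and (16, -9)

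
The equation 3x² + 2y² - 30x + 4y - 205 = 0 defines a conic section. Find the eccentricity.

Collect terms: 3(x² - 10x) + 2(y² + 2y) = 205
3(x - 5)² + 2(y + 1)² = 205 + 75 + 2 = 282
Divide through by 282 to get (x - 5)²/94 + (y + 1)²/141 = 1.
Ellipse, center (5, -1), major axis vertical; a² = 141, b² = 94.
c² = a² - b² = 47, so c = √47.
e = c/a = √47/√141 = √3/3.

e = √3/3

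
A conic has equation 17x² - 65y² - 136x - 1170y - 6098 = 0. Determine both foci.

(4 - √82, -9) and (4 + √82, -9)

Collect terms: 17(x² - 8x) -65(y² + 18y) = 6098
Complete the square in x and y: 17(x - 4)² -65(y + 9)² = 6098 + 272 - 5265 = 1105
Divide through by 1105 to get (x - 4)²/65 - (y + 9)²/17 = 1.
Hyperbola, center (4, -9), transverse axis horizontal; a² = 65, b² = 17.
c² = a² + b² = 65 + 17 = 82, so c = √82.
Foci lie on the horizontal axis through the center: (h ± c, k).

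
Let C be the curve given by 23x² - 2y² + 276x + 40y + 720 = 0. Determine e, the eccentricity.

e = 5√23/23

23(x² + 12x) -2(y² - 20y) = -720
Completing the square gives 23(x + 6)² -2(y - 10)² = -720 + 828 - 200 = -92.
Divide by -92: (y - 10)²/46 - (x + 6)²/4 = 1
Hyperbola, center (-6, 10), transverse axis vertical; a² = 46, b² = 4.
c² = a² + b² = 50, so c = 5√2.
e = c/a = 5√2/√46 = 5√23/23.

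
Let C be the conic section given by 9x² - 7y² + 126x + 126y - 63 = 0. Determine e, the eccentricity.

9(x² + 14x) -7(y² - 18y) = 63
Completing the square gives 9(x + 7)² -7(y - 9)² = 63 + 441 - 567 = -63.
Dividing both sides by -63: (y - 9)²/9 - (x + 7)²/7 = 1
Hyperbola, center (-7, 9), transverse axis vertical; a² = 9, b² = 7.
c² = a² + b² = 16, so c = 4.
e = c/a = 4/3.

e = 4/3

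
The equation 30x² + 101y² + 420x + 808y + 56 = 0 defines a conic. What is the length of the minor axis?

Collect terms: 30(x² + 14x) + 101(y² + 8y) = -56
Complete the square in x and y: 30(x + 7)² + 101(y + 4)² = -56 + 1470 + 1616 = 3030
Divide through by 3030 to get (x + 7)²/101 + (y + 4)²/30 = 1.
Ellipse, center (-7, -4), major axis horizontal; a² = 101, b² = 30.
b² = 30 so b = √30; the minor axis has length 2b = 2√30.

2√30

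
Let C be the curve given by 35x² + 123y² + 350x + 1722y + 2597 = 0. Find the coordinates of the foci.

(-5 - 2√22, -7) and (-5 + 2√22, -7)

35(x² + 10x) + 123(y² + 14y) = -2597
Complete the square: 35(x + 5)² + 123(y + 7)² = -2597 + 875 + 6027 = 4305
Divide through by 4305 to get (x + 5)²/123 + (y + 7)²/35 = 1.
Ellipse, center (-5, -7), major axis horizontal; a² = 123, b² = 35.
c² = a² - b² = 123 - 35 = 88, so c = 2√22.
Foci lie on the horizontal axis through the center: (h ± c, k).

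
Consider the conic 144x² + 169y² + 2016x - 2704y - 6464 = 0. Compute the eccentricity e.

e = 5/13

Group: 144(x² + 14x) + 169(y² - 16y) = 6464
144(x + 7)² + 169(y - 8)² = 6464 + 7056 + 10816 = 24336
Dividing both sides by 24336: (x + 7)²/169 + (y - 8)²/144 = 1
Ellipse, center (-7, 8), major axis horizontal; a² = 169, b² = 144.
c² = a² - b² = 25, so c = 5.
e = c/a = 5/13.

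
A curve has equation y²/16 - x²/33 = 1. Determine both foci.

(0, -7) and (0, 7)

Center (0, 0). The positive term is the y-term, so the transverse axis is vertical; a² = 16, b² = 33.
c² = a² + b² = 16 + 33 = 49, so c = 7.
Foci lie on the vertical axis through the center: (h, k ± c).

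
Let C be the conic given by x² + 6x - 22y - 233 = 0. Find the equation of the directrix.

y = -33/2

Only x is squared. Complete the square in x: (x + 3)² = 22(y + 11).
Vertex (-3, -11); 4p = 22 so p = 11/2. Opens up.
Directrix is the horizontal line y = k − p = -11 − (11/2) = -33/2.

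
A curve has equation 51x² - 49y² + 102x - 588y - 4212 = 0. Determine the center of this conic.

Collect terms: 51(x² + 2x) -49(y² + 12y) = 4212
51(x + 1)² -49(y + 6)² = 4212 + 51 - 1764 = 2499
Divide by 2499: (x + 1)²/49 - (y + 6)²/51 = 1
Hyperbola with center (-1, -6).

(-1, -6)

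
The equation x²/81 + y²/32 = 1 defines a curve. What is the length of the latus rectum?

Center (0, 0). The larger denominator 81 sits under the x-term, so the major axis is horizontal; a² = 81, b² = 32.
Latus rectum length = 2b²/a = 2·32/9 = 64/9.

64/9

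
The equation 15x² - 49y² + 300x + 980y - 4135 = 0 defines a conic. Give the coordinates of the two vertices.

(-17, 10) and (-3, 10)

Group: 15(x² + 20x) -49(y² - 20y) = 4135
Complete the square: 15(x + 10)² -49(y - 10)² = 4135 + 1500 - 4900 = 735
Dividing both sides by 735: (x + 10)²/49 - (y - 10)²/15 = 1
Hyperbola, center (-10, 10), transverse axis horizontal; a² = 49, b² = 15.
a = 7. Vertices at (h ± a, k).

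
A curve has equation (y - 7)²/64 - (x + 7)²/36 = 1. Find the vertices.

(-7, -1) and (-7, 15)

Center (-7, 7). The positive term is the y-term, so the transverse axis is vertical; a² = 64, b² = 36.
a = 8. Vertices at (h, k ± a).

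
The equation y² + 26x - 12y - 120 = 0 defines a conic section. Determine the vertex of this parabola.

Only y is squared. Complete the square in y: (y - 6)² = -26(x - 6).
Vertex (6, 6); 4p = -26 so p = -13/2. Opens left.

(6, 6)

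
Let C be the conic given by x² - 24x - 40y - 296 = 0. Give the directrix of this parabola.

Only x is squared. Complete the square in x: (x - 12)² = 40(y + 11).
Vertex (12, -11); 4p = 40 so p = 10. Opens up.
Directrix is the horizontal line y = k − p = -11 − (10) = -21.

y = -21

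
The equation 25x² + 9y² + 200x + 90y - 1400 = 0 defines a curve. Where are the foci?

(-4, -17) and (-4, 7)

25(x² + 8x) + 9(y² + 10y) = 1400
25(x + 4)² + 9(y + 5)² = 1400 + 400 + 225 = 2025
Divide by 2025: (x + 4)²/81 + (y + 5)²/225 = 1
Ellipse, center (-4, -5), major axis vertical; a² = 225, b² = 81.
c² = a² - b² = 225 - 81 = 144, so c = 12.
Foci lie on the vertical axis through the center: (h, k ± c).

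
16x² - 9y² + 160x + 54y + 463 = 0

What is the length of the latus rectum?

9/2

16(x² + 10x) -9(y² - 6y) = -463
16(x + 5)² -9(y - 3)² = -463 + 400 - 81 = -144
Dividing both sides by -144: (y - 3)²/16 - (x + 5)²/9 = 1
Hyperbola, center (-5, 3), transverse axis vertical; a² = 16, b² = 9.
Latus rectum length = 2b²/a = 2·9/4 = 9/2.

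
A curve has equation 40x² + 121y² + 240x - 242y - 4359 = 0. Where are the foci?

(-12, 1) and (6, 1)

Group: 40(x² + 6x) + 121(y² - 2y) = 4359
Completing the square gives 40(x + 3)² + 121(y - 1)² = 4359 + 360 + 121 = 4840.
Divide through by 4840 to get (x + 3)²/121 + (y - 1)²/40 = 1.
Ellipse, center (-3, 1), major axis horizontal; a² = 121, b² = 40.
c² = a² - b² = 121 - 40 = 81, so c = 9.
Foci lie on the horizontal axis through the center: (h ± c, k).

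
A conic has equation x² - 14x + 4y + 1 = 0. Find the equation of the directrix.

y = 13

Only x is squared. Complete the square in x: (x - 7)² = -4(y - 12).
Vertex (7, 12); 4p = -4 so p = -1. Opens down.
Directrix is the horizontal line y = k − p = 12 − (-1) = 13.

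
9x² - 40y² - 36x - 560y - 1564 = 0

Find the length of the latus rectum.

9(x² - 4x) -40(y² + 14y) = 1564
Complete the square in x and y: 9(x - 2)² -40(y + 7)² = 1564 + 36 - 1960 = -360
Dividing both sides by -360: (y + 7)²/9 - (x - 2)²/40 = 1
Hyperbola, center (2, -7), transverse axis vertical; a² = 9, b² = 40.
Latus rectum length = 2b²/a = 2·40/3 = 80/3.

80/3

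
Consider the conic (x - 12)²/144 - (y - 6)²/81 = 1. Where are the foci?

(-3, 6) and (27, 6)

Center (12, 6). The positive term is the x-term, so the transverse axis is horizontal; a² = 144, b² = 81.
c² = a² + b² = 144 + 81 = 225, so c = 15.
Foci lie on the horizontal axis through the center: (h ± c, k).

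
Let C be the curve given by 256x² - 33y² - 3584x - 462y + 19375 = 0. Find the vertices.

Group: 256(x² - 14x) -33(y² + 14y) = -19375
Completing the square gives 256(x - 7)² -33(y + 7)² = -19375 + 12544 - 1617 = -8448.
Divide through by -8448 to get (y + 7)²/256 - (x - 7)²/33 = 1.
Hyperbola, center (7, -7), transverse axis vertical; a² = 256, b² = 33.
a = 16. Vertices at (h, k ± a).

(7, -23) and (7, 9)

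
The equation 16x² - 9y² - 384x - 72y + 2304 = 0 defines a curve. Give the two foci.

Group: 16(x² - 24x) -9(y² + 8y) = -2304
Completing the square gives 16(x - 12)² -9(y + 4)² = -2304 + 2304 - 144 = -144.
Divide by -144: (y + 4)²/16 - (x - 12)²/9 = 1
Hyperbola, center (12, -4), transverse axis vertical; a² = 16, b² = 9.
c² = a² + b² = 16 + 9 = 25, so c = 5.
Foci lie on the vertical axis through the center: (h, k ± c).

(12, -9) and (12, 1)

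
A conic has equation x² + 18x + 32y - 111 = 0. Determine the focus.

Only x is squared. Complete the square in x: (x + 9)² = -32(y - 6).
Vertex (-9, 6); 4p = -32 so p = -8. Opens down.
Focus is p units from the vertex along the axis: (h, k + p).

(-9, -2)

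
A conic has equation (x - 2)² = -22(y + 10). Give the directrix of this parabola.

Vertex (2, -10); 4p = -22 so p = -11/2. Opens down.
Directrix is the horizontal line y = k − p = -10 − (-11/2) = -9/2.

y = -9/2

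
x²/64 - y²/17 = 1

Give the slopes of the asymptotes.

√17/8 and -√17/8

Center (0, 0). The positive term is the x-term, so the transverse axis is horizontal; a² = 64, b² = 17.
For a horizontal hyperbola the asymptotes have slope ±b/a.
Here that is ±√17/8.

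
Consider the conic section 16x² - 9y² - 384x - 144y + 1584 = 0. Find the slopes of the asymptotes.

Group the x- and y-terms: 16(x² - 24x) -9(y² + 16y) = -1584
16(x - 12)² -9(y + 8)² = -1584 + 2304 - 576 = 144
Divide through by 144 to get (x - 12)²/9 - (y + 8)²/16 = 1.
Hyperbola, center (12, -8), transverse axis horizontal; a² = 9, b² = 16.
For a horizontal hyperbola the asymptotes have slope ±b/a.
Here that is ±4/3.

4/3 and -4/3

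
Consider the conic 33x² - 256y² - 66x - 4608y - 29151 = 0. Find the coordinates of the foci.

33(x² - 2x) -256(y² + 18y) = 29151
Completing the square gives 33(x - 1)² -256(y + 9)² = 29151 + 33 - 20736 = 8448.
Divide through by 8448 to get (x - 1)²/256 - (y + 9)²/33 = 1.
Hyperbola, center (1, -9), transverse axis horizontal; a² = 256, b² = 33.
c² = a² + b² = 256 + 33 = 289, so c = 17.
Foci lie on the horizontal axis through the center: (h ± c, k).

(-16, -9) and (18, -9)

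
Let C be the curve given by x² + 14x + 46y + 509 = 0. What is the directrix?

Only x is squared. Complete the square in x: (x + 7)² = -46(y + 10).
Vertex (-7, -10); 4p = -46 so p = -23/2. Opens down.
Directrix is the horizontal line y = k − p = -10 − (-23/2) = 3/2.

y = 3/2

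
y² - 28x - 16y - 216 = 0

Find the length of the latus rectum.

28

Only y is squared. Complete the square in y: (y - 8)² = 28(x + 10).
Vertex (-10, 8); 4p = 28 so p = 7. Opens right.
Latus rectum length = |4p| = 28.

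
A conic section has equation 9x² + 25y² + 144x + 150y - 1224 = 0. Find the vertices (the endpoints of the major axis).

(-23, -3) and (7, -3)

Group: 9(x² + 16x) + 25(y² + 6y) = 1224
Complete the square: 9(x + 8)² + 25(y + 3)² = 1224 + 576 + 225 = 2025
Dividing both sides by 2025: (x + 8)²/225 + (y + 3)²/81 = 1
Ellipse, center (-8, -3), major axis horizontal; a² = 225, b² = 81.
a = 15. Vertices at (h ± a, k).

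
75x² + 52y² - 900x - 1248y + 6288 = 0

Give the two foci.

Rearranging, 75(x² - 12x) + 52(y² - 24y) = -6288.
Completing the square gives 75(x - 6)² + 52(y - 12)² = -6288 + 2700 + 7488 = 3900.
Divide by 3900: (x - 6)²/52 + (y - 12)²/75 = 1
Ellipse, center (6, 12), major axis vertical; a² = 75, b² = 52.
c² = a² - b² = 75 - 52 = 23, so c = √23.
Foci lie on the vertical axis through the center: (h, k ± c).

(6, 12 - √23) and (6, 12 + √23)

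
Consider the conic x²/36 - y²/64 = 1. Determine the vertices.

(-6, 0) and (6, 0)

Center (0, 0). The positive term is the x-term, so the transverse axis is horizontal; a² = 36, b² = 64.
a = 6. Vertices at (h ± a, k).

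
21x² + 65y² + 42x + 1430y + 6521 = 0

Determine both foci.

(-1 - 2√11, -11) and (-1 + 2√11, -11)

Rearranging, 21(x² + 2x) + 65(y² + 22y) = -6521.
Complete the square: 21(x + 1)² + 65(y + 11)² = -6521 + 21 + 7865 = 1365
Divide through by 1365 to get (x + 1)²/65 + (y + 11)²/21 = 1.
Ellipse, center (-1, -11), major axis horizontal; a² = 65, b² = 21.
c² = a² - b² = 65 - 21 = 44, so c = 2√11.
Foci lie on the horizontal axis through the center: (h ± c, k).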